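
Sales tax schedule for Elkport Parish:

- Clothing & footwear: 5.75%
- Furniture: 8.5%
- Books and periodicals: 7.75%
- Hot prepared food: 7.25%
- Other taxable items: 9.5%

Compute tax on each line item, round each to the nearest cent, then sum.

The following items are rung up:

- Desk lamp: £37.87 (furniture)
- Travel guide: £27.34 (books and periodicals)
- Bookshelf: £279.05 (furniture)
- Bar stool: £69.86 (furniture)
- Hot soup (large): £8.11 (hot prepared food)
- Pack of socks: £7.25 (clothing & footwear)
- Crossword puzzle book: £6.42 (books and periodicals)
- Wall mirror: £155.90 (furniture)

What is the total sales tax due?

£49.76

Desk lamp £37.87: furniture → 8.5% → £3.22
Travel guide £27.34: books and periodicals → 7.75% → £2.12
Bookshelf £279.05: furniture → 8.5% → £23.72
Bar stool £69.86: furniture → 8.5% → £5.94
Hot soup (large) £8.11: hot prepared food → 7.25% → £0.59
Pack of socks £7.25: clothing & footwear → 5.75% → £0.42
Crossword puzzle book £6.42: books and periodicals → 7.75% → £0.50
Wall mirror £155.90: furniture → 8.5% → £13.25
Total tax = £3.22 + £2.12 + £23.72 + £5.94 + £0.59 + £0.42 + £0.50 + £13.25 = £49.76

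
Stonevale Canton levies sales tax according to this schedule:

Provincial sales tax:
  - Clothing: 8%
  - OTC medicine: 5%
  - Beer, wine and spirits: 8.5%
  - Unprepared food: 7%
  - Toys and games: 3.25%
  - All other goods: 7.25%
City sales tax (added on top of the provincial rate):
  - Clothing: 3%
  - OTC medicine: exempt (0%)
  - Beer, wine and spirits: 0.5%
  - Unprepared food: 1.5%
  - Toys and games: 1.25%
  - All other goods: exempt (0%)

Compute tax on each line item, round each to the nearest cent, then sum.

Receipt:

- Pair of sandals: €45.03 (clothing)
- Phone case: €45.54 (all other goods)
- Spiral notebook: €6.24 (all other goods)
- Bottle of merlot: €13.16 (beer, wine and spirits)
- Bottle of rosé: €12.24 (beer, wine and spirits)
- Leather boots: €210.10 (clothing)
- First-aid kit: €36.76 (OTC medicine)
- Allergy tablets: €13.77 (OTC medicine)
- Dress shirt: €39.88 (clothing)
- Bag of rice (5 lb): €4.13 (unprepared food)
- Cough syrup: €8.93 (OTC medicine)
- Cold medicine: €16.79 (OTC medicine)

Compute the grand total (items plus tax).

Pair of sandals €45.03: clothing → 8% + 3% city = 11% → €4.95
Phone case €45.54: all other goods → 7.25% + 0% city = 7.25% → €3.30
Spiral notebook €6.24: all other goods → 7.25% + 0% city = 7.25% → €0.45
Bottle of merlot €13.16: beer, wine and spirits → 8.5% + 0.5% city = 9% → €1.18
Bottle of rosé €12.24: beer, wine and spirits → 8.5% + 0.5% city = 9% → €1.10
Leather boots €210.10: clothing → 8% + 3% city = 11% → €23.11
First-aid kit €36.76: OTC medicine → 5% + 0% city = 5% → €1.84
Allergy tablets €13.77: OTC medicine → 5% + 0% city = 5% → €0.69
Dress shirt €39.88: clothing → 8% + 3% city = 11% → €4.39
Bag of rice (5 lb) €4.13: unprepared food → 7% + 1.5% city = 8.5% → €0.35
Cough syrup €8.93: OTC medicine → 5% + 0% city = 5% → €0.45
Cold medicine €16.79: OTC medicine → 5% + 0% city = 5% → €0.84
Subtotal = €452.57; tax = €42.65; total due = €495.22

€495.22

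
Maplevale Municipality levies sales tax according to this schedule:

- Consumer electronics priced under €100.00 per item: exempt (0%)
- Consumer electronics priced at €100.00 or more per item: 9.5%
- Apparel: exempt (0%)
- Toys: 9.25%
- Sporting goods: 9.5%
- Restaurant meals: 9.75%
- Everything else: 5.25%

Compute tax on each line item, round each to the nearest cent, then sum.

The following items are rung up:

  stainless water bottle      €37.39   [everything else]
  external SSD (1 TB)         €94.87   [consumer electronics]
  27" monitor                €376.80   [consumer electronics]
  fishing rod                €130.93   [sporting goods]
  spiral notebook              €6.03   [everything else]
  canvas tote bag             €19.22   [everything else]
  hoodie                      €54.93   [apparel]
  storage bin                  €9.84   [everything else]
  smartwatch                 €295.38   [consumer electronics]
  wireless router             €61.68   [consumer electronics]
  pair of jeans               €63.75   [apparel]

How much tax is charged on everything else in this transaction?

€3.81

Stainless water bottle €37.39: everything else → 5.25% → €1.96
Spiral notebook €6.03: everything else → 5.25% → €0.32
Canvas tote bag €19.22: everything else → 5.25% → €1.01
Storage bin €9.84: everything else → 5.25% → €0.52
Tax on everything else = €1.96 + €0.32 + €1.01 + €0.52 = €3.81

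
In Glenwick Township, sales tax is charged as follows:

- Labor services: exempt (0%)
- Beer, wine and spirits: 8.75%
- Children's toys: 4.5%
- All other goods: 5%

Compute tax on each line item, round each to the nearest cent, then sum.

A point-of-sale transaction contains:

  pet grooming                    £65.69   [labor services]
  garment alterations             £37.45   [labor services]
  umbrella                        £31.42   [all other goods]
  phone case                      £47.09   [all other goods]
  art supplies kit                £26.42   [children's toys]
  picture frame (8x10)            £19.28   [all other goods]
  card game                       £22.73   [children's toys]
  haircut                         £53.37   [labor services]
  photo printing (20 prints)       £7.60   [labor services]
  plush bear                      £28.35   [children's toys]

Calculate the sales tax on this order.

Pet grooming £65.69: labor services → 0% → £0.00
Garment alterations £37.45: labor services → 0% → £0.00
Umbrella £31.42: all other goods → 5% → £1.57
Phone case £47.09: all other goods → 5% → £2.35
Art supplies kit £26.42: children's toys → 4.5% → £1.19
Picture frame (8x10) £19.28: all other goods → 5% → £0.96
Card game £22.73: children's toys → 4.5% → £1.02
Haircut £53.37: labor services → 0% → £0.00
Photo printing (20 prints) £7.60: labor services → 0% → £0.00
Plush bear £28.35: children's toys → 4.5% → £1.28
Total tax = £1.57 + £2.35 + £1.19 + £0.96 + £1.02 + £1.28 = £8.37

£8.37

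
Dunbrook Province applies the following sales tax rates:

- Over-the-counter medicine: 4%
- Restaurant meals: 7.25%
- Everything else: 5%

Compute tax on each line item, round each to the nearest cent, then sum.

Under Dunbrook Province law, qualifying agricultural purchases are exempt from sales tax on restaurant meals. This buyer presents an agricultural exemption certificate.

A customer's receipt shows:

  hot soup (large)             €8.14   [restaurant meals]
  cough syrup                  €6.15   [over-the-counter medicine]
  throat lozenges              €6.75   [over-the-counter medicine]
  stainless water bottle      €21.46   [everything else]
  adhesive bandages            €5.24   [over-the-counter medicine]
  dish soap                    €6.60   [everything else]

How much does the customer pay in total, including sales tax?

€56.47

Hot soup (large) €8.14: restaurant meals, buyer-exempt → 0% → €0.00
Cough syrup €6.15: over-the-counter medicine → 4% → €0.25
Throat lozenges €6.75: over-the-counter medicine → 4% → €0.27
Stainless water bottle €21.46: everything else → 5% → €1.07
Adhesive bandages €5.24: over-the-counter medicine → 4% → €0.21
Dish soap €6.60: everything else → 5% → €0.33
Subtotal = €54.34; tax = €2.13; total due = €56.47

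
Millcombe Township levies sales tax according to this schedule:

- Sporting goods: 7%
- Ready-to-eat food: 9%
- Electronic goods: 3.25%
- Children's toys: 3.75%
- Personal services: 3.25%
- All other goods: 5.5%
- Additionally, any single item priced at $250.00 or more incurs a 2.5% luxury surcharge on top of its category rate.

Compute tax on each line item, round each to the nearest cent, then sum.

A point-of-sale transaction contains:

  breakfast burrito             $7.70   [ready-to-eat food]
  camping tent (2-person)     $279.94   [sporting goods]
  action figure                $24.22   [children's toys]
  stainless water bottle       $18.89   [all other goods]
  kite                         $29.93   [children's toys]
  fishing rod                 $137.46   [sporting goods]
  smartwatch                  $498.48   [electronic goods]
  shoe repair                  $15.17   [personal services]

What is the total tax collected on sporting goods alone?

$36.21

Camping tent (2-person) $279.94: sporting goods → 7% + 2.5% surcharge = 9.5% → $26.59
Fishing rod $137.46: sporting goods → 7% → $9.62
Tax on sporting goods = $26.59 + $9.62 = $36.21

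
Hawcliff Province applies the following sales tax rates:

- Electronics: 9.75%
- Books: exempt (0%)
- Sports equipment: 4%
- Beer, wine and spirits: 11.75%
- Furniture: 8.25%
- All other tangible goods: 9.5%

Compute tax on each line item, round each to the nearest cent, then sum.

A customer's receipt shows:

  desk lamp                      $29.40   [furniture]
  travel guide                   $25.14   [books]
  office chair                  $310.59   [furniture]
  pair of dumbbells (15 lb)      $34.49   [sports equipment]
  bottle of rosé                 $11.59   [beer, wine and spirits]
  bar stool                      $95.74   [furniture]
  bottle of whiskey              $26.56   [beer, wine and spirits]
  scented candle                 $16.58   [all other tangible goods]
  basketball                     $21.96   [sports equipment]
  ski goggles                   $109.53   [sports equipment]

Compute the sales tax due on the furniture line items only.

Desk lamp $29.40: furniture → 8.25% → $2.43
Office chair $310.59: furniture → 8.25% → $25.62
Bar stool $95.74: furniture → 8.25% → $7.90
Tax on furniture = $2.43 + $25.62 + $7.90 = $35.95

$35.95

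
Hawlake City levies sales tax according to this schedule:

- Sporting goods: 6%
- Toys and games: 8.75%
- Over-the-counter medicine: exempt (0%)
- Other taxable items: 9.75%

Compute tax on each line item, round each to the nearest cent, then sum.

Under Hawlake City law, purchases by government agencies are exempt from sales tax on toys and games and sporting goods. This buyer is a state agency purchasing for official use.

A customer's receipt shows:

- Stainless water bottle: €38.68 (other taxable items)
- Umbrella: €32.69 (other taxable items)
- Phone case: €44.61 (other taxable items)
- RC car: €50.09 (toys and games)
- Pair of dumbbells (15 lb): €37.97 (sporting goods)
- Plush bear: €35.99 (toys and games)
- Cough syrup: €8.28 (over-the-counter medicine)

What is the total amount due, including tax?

€259.62

Stainless water bottle €38.68: other taxable items → 9.75% → €3.77
Umbrella €32.69: other taxable items → 9.75% → €3.19
Phone case €44.61: other taxable items → 9.75% → €4.35
RC car €50.09: toys and games, buyer-exempt → 0% → €0.00
Pair of dumbbells (15 lb) €37.97: sporting goods, buyer-exempt → 0% → €0.00
Plush bear €35.99: toys and games, buyer-exempt → 0% → €0.00
Cough syrup €8.28: over-the-counter medicine → 0% → €0.00
Subtotal = €248.31; tax = €11.31; total due = €259.62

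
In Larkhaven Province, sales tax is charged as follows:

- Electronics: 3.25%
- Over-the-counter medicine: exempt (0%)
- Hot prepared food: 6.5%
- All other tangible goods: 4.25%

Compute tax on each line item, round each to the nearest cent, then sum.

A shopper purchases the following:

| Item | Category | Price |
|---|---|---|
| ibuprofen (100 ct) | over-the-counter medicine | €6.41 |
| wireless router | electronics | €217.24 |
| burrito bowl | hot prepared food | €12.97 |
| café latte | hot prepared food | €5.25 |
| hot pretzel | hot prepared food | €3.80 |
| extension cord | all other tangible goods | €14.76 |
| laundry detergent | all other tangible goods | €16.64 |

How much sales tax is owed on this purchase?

€9.83

Ibuprofen (100 ct) €6.41: over-the-counter medicine → 0% → €0.00
Wireless router €217.24: electronics → 3.25% → €7.06
Burrito bowl €12.97: hot prepared food → 6.5% → €0.84
Café latte €5.25: hot prepared food → 6.5% → €0.34
Hot pretzel €3.80: hot prepared food → 6.5% → €0.25
Extension cord €14.76: all other tangible goods → 4.25% → €0.63
Laundry detergent €16.64: all other tangible goods → 4.25% → €0.71
Total tax = €7.06 + €0.84 + €0.34 + €0.25 + €0.63 + €0.71 = €9.83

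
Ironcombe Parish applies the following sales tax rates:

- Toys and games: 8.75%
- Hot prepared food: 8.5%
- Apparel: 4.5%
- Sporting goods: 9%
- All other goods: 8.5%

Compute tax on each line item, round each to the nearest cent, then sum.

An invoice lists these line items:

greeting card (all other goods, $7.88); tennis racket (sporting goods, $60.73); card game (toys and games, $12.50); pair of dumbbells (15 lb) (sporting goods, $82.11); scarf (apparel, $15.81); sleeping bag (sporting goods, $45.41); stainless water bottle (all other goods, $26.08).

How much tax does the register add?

Greeting card $7.88: all other goods → 8.5% → $0.67
Tennis racket $60.73: sporting goods → 9% → $5.47
Card game $12.50: toys and games → 8.75% → $1.09
Pair of dumbbells (15 lb) $82.11: sporting goods → 9% → $7.39
Scarf $15.81: apparel → 4.5% → $0.71
Sleeping bag $45.41: sporting goods → 9% → $4.09
Stainless water bottle $26.08: all other goods → 8.5% → $2.22
Total tax = $0.67 + $5.47 + $1.09 + $7.39 + $0.71 + $4.09 + $2.22 = $21.64

$21.64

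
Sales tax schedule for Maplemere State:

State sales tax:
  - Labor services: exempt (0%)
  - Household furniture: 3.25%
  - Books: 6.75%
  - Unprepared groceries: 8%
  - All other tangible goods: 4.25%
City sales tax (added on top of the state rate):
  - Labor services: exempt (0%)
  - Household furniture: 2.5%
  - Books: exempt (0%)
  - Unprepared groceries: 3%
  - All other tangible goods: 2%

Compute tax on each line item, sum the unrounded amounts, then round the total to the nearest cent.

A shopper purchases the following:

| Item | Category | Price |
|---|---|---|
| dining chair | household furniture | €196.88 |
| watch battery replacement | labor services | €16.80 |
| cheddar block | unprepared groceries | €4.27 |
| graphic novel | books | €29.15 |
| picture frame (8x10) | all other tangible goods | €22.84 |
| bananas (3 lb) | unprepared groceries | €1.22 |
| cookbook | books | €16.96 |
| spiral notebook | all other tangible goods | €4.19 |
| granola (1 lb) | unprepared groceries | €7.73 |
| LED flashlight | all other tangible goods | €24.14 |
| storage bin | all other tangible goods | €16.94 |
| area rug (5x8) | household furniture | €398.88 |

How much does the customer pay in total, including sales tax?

Dining chair €196.88: household furniture → 3.25% + 2.5% city = 5.75% → €11.3206
Watch battery replacement €16.80: labor services → 0% + 0% city = 0% → €0.00
Cheddar block €4.27: unprepared groceries → 8% + 3% city = 11% → €0.4697
Graphic novel €29.15: books → 6.75% + 0% city = 6.75% → €1.967625
Picture frame (8x10) €22.84: all other tangible goods → 4.25% + 2% city = 6.25% → €1.4275
Bananas (3 lb) €1.22: unprepared groceries → 8% + 3% city = 11% → €0.1342
Cookbook €16.96: books → 6.75% + 0% city = 6.75% → €1.1448
Spiral notebook €4.19: all other tangible goods → 4.25% + 2% city = 6.25% → €0.261875
Granola (1 lb) €7.73: unprepared groceries → 8% + 3% city = 11% → €0.8503
LED flashlight €24.14: all other tangible goods → 4.25% + 2% city = 6.25% → €1.50875
Storage bin €16.94: all other tangible goods → 4.25% + 2% city = 6.25% → €1.05875
Area rug (5x8) €398.88: household furniture → 3.25% + 2.5% city = 5.75% → €22.9356
Subtotal = €740.00; unrounded tax = €43.0797 → €43.08; total due = €783.08

€783.08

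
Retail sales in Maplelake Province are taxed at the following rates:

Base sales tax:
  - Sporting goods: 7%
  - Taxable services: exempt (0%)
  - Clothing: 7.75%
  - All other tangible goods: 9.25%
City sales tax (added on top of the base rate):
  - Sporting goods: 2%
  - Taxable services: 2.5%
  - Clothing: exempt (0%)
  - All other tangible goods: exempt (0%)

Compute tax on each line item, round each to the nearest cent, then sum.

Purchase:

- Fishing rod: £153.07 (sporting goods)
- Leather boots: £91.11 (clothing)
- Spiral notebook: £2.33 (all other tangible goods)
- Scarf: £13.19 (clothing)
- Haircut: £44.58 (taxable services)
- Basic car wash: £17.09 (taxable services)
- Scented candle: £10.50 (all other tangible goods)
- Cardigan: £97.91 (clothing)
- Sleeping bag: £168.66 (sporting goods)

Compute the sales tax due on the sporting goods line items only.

£28.96

Fishing rod £153.07: sporting goods → 7% + 2% city = 9% → £13.78
Sleeping bag £168.66: sporting goods → 7% + 2% city = 9% → £15.18
Tax on sporting goods = £13.78 + £15.18 = £28.96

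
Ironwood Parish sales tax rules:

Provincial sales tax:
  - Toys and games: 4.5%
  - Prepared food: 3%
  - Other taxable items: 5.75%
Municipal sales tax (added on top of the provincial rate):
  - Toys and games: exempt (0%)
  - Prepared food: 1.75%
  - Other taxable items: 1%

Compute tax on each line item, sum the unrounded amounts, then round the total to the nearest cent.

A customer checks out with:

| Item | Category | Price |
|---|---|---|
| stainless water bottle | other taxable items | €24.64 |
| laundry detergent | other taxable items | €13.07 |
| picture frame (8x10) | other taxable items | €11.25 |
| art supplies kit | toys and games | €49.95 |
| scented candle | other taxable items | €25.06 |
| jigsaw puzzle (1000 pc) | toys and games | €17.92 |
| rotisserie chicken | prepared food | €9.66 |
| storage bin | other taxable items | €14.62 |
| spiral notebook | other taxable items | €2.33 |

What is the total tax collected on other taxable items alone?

€6.14

Stainless water bottle €24.64: other taxable items → 5.75% + 1% municipal = 6.75% → €1.6632
Laundry detergent €13.07: other taxable items → 5.75% + 1% municipal = 6.75% → €0.882225
Picture frame (8x10) €11.25: other taxable items → 5.75% + 1% municipal = 6.75% → €0.759375
Scented candle €25.06: other taxable items → 5.75% + 1% municipal = 6.75% → €1.69155
Storage bin €14.62: other taxable items → 5.75% + 1% municipal = 6.75% → €0.98685
Spiral notebook €2.33: other taxable items → 5.75% + 1% municipal = 6.75% → €0.157275
Tax on other taxable items: unrounded sum = €6.140475 → €6.14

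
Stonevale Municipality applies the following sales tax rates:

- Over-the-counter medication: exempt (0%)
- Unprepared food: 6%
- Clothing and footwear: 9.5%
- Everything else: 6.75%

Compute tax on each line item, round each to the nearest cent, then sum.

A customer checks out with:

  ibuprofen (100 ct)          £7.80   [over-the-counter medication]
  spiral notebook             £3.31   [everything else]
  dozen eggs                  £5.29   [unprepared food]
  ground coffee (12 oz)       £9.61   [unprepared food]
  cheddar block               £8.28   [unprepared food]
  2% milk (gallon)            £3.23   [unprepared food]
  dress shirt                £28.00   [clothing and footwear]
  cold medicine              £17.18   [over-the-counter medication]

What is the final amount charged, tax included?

Ibuprofen (100 ct) £7.80: over-the-counter medication → 0% → £0.00
Spiral notebook £3.31: everything else → 6.75% → £0.22
Dozen eggs £5.29: unprepared food → 6% → £0.32
Ground coffee (12 oz) £9.61: unprepared food → 6% → £0.58
Cheddar block £8.28: unprepared food → 6% → £0.50
2% milk (gallon) £3.23: unprepared food → 6% → £0.19
Dress shirt £28.00: clothing and footwear → 9.5% → £2.66
Cold medicine £17.18: over-the-counter medication → 0% → £0.00
Subtotal = £82.70; tax = £4.47; total due = £87.17

£87.17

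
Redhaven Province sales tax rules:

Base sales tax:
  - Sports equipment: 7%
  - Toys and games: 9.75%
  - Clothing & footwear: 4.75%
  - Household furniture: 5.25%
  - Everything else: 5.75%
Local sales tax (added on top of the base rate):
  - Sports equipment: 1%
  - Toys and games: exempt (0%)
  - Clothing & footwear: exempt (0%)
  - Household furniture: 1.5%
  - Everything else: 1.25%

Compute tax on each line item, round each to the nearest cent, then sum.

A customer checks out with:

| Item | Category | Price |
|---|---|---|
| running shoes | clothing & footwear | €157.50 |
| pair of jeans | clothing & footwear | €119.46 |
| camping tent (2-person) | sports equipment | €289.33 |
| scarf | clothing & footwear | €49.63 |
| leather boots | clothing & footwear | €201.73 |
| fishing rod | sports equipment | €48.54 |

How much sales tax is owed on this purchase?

€52.12

Running shoes €157.50: clothing & footwear → 4.75% + 0% local = 4.75% → €7.48
Pair of jeans €119.46: clothing & footwear → 4.75% + 0% local = 4.75% → €5.67
Camping tent (2-person) €289.33: sports equipment → 7% + 1% local = 8% → €23.15
Scarf €49.63: clothing & footwear → 4.75% + 0% local = 4.75% → €2.36
Leather boots €201.73: clothing & footwear → 4.75% + 0% local = 4.75% → €9.58
Fishing rod €48.54: sports equipment → 7% + 1% local = 8% → €3.88
Total tax = €7.48 + €5.67 + €23.15 + €2.36 + €9.58 + €3.88 = €52.12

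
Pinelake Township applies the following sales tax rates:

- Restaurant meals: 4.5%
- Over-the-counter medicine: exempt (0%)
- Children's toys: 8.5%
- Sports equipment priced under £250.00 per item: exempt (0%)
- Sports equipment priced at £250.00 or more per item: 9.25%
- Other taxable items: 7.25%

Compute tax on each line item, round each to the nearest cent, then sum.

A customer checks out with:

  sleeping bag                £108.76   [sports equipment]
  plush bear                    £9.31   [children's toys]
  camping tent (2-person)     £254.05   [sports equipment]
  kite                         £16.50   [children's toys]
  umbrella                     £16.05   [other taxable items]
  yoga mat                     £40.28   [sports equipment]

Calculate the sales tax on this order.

£26.85

Sleeping bag £108.76: sports equipment, under £250.00 → 0% → £0.00
Plush bear £9.31: children's toys → 8.5% → £0.79
Camping tent (2-person) £254.05: sports equipment, £250.00 or more → 9.25% → £23.50
Kite £16.50: children's toys → 8.5% → £1.40
Umbrella £16.05: other taxable items → 7.25% → £1.16
Yoga mat £40.28: sports equipment, under £250.00 → 0% → £0.00
Total tax = £0.79 + £23.50 + £1.40 + £1.16 = £26.85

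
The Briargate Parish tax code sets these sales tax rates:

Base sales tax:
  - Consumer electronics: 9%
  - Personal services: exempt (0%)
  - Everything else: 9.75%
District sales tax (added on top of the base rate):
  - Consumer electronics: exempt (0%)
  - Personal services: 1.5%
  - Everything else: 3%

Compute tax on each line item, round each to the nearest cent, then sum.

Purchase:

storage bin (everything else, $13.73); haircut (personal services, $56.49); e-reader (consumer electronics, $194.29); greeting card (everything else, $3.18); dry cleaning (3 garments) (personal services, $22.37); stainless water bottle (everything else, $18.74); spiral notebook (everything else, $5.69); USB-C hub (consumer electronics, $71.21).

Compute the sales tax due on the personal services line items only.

Haircut $56.49: personal services → 0% + 1.5% district = 1.5% → $0.85
Dry cleaning (3 garments) $22.37: personal services → 0% + 1.5% district = 1.5% → $0.34
Tax on personal services = $0.85 + $0.34 = $1.19

$1.19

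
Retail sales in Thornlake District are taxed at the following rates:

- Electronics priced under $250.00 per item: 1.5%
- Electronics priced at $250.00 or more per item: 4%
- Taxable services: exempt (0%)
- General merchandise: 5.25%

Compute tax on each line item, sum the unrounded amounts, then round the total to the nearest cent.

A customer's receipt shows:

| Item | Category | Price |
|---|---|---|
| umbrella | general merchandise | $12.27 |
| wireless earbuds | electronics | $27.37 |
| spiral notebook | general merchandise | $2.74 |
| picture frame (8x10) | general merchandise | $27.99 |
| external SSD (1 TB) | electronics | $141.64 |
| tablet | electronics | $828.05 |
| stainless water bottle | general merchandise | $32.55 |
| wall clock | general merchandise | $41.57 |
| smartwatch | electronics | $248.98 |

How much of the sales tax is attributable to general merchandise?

$6.15

Umbrella $12.27: general merchandise → 5.25% → $0.644175
Spiral notebook $2.74: general merchandise → 5.25% → $0.14385
Picture frame (8x10) $27.99: general merchandise → 5.25% → $1.469475
Stainless water bottle $32.55: general merchandise → 5.25% → $1.708875
Wall clock $41.57: general merchandise → 5.25% → $2.182425
Tax on general merchandise: unrounded sum = $6.1488 → $6.15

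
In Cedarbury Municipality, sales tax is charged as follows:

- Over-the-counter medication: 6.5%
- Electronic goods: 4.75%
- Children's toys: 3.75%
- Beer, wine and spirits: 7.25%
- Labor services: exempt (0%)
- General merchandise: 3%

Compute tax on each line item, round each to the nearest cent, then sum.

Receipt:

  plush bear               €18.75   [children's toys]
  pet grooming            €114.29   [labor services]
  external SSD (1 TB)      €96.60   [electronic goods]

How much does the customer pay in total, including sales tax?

€234.93

Plush bear €18.75: children's toys → 3.75% → €0.70
Pet grooming €114.29: labor services → 0% → €0.00
External SSD (1 TB) €96.60: electronic goods → 4.75% → €4.59
Subtotal = €229.64; tax = €5.29; total due = €234.93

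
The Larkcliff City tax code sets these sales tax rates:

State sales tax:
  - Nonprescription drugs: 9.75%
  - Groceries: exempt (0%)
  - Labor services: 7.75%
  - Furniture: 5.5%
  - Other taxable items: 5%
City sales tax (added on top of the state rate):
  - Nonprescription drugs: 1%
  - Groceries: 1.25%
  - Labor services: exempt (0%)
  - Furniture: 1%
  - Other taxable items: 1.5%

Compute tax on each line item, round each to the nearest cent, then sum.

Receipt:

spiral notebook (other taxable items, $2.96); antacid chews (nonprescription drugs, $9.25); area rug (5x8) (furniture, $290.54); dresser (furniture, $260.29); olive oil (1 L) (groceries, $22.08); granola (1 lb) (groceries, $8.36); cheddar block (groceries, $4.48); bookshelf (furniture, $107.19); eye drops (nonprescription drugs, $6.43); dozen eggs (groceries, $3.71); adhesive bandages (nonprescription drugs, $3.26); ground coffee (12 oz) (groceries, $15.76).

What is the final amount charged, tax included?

Spiral notebook $2.96: other taxable items → 5% + 1.5% city = 6.5% → $0.19
Antacid chews $9.25: nonprescription drugs → 9.75% + 1% city = 10.75% → $0.99
Area rug (5x8) $290.54: furniture → 5.5% + 1% city = 6.5% → $18.89
Dresser $260.29: furniture → 5.5% + 1% city = 6.5% → $16.92
Olive oil (1 L) $22.08: groceries → 0% + 1.25% city = 1.25% → $0.28
Granola (1 lb) $8.36: groceries → 0% + 1.25% city = 1.25% → $0.10
Cheddar block $4.48: groceries → 0% + 1.25% city = 1.25% → $0.06
Bookshelf $107.19: furniture → 5.5% + 1% city = 6.5% → $6.97
Eye drops $6.43: nonprescription drugs → 9.75% + 1% city = 10.75% → $0.69
Dozen eggs $3.71: groceries → 0% + 1.25% city = 1.25% → $0.05
Adhesive bandages $3.26: nonprescription drugs → 9.75% + 1% city = 10.75% → $0.35
Ground coffee (12 oz) $15.76: groceries → 0% + 1.25% city = 1.25% → $0.20
Subtotal = $734.31; tax = $45.69; total due = $780.00

$780.00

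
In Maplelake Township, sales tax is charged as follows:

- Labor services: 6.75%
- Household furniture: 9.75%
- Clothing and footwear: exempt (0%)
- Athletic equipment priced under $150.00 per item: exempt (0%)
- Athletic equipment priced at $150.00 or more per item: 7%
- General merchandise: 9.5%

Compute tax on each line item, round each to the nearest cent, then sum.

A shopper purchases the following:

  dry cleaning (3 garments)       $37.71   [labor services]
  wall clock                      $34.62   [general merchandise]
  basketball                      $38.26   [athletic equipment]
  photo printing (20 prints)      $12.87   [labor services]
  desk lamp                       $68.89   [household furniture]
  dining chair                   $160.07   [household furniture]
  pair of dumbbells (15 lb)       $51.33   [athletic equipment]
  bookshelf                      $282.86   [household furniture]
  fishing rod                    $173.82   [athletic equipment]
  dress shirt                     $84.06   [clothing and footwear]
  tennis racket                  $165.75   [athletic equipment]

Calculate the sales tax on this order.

$80.39

Dry cleaning (3 garments) $37.71: labor services → 6.75% → $2.55
Wall clock $34.62: general merchandise → 9.5% → $3.29
Basketball $38.26: athletic equipment, under $150.00 → 0% → $0.00
Photo printing (20 prints) $12.87: labor services → 6.75% → $0.87
Desk lamp $68.89: household furniture → 9.75% → $6.72
Dining chair $160.07: household furniture → 9.75% → $15.61
Pair of dumbbells (15 lb) $51.33: athletic equipment, under $150.00 → 0% → $0.00
Bookshelf $282.86: household furniture → 9.75% → $27.58
Fishing rod $173.82: athletic equipment, $150.00 or more → 7% → $12.17
Dress shirt $84.06: clothing and footwear → 0% → $0.00
Tennis racket $165.75: athletic equipment, $150.00 or more → 7% → $11.60
Total tax = $2.55 + $3.29 + $0.87 + $6.72 + $15.61 + $27.58 + $12.17 + $11.60 = $80.39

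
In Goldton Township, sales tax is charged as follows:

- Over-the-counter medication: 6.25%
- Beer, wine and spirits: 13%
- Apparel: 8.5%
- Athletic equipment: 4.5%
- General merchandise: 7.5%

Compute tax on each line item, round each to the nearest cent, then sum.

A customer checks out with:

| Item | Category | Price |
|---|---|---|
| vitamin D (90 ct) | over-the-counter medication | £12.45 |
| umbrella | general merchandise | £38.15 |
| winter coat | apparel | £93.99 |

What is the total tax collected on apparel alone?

£7.99

Winter coat £93.99: apparel → 8.5% → £7.99
Tax on apparel = £7.99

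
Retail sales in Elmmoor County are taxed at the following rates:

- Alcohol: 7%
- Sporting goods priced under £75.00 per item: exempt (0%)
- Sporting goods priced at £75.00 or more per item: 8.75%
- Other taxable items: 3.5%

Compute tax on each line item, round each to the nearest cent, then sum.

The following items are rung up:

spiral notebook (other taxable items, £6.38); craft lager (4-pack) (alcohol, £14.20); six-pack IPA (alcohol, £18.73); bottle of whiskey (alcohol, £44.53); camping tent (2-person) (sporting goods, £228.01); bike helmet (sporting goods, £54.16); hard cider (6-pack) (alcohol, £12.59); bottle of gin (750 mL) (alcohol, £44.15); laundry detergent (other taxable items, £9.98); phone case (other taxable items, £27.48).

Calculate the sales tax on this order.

£30.87

Spiral notebook £6.38: other taxable items → 3.5% → £0.22
Craft lager (4-pack) £14.20: alcohol → 7% → £0.99
Six-pack IPA £18.73: alcohol → 7% → £1.31
Bottle of whiskey £44.53: alcohol → 7% → £3.12
Camping tent (2-person) £228.01: sporting goods, £75.00 or more → 8.75% → £19.95
Bike helmet £54.16: sporting goods, under £75.00 → 0% → £0.00
Hard cider (6-pack) £12.59: alcohol → 7% → £0.88
Bottle of gin (750 mL) £44.15: alcohol → 7% → £3.09
Laundry detergent £9.98: other taxable items → 3.5% → £0.35
Phone case £27.48: other taxable items → 3.5% → £0.96
Total tax = £0.22 + £0.99 + £1.31 + £3.12 + £19.95 + £0.88 + £3.09 + £0.35 + £0.96 = £30.87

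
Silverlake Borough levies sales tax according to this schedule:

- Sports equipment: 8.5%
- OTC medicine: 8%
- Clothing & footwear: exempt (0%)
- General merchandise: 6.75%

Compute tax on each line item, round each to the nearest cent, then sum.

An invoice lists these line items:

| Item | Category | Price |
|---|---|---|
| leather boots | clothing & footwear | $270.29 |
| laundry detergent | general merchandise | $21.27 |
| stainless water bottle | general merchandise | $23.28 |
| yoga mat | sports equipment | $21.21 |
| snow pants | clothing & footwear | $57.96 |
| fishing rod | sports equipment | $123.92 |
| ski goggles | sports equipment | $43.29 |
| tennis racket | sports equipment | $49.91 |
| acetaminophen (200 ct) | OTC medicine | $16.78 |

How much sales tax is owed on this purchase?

$24.60

Leather boots $270.29: clothing & footwear → 0% → $0.00
Laundry detergent $21.27: general merchandise → 6.75% → $1.44
Stainless water bottle $23.28: general merchandise → 6.75% → $1.57
Yoga mat $21.21: sports equipment → 8.5% → $1.80
Snow pants $57.96: clothing & footwear → 0% → $0.00
Fishing rod $123.92: sports equipment → 8.5% → $10.53
Ski goggles $43.29: sports equipment → 8.5% → $3.68
Tennis racket $49.91: sports equipment → 8.5% → $4.24
Acetaminophen (200 ct) $16.78: OTC medicine → 8% → $1.34
Total tax = $1.44 + $1.57 + $1.80 + $10.53 + $3.68 + $4.24 + $1.34 = $24.60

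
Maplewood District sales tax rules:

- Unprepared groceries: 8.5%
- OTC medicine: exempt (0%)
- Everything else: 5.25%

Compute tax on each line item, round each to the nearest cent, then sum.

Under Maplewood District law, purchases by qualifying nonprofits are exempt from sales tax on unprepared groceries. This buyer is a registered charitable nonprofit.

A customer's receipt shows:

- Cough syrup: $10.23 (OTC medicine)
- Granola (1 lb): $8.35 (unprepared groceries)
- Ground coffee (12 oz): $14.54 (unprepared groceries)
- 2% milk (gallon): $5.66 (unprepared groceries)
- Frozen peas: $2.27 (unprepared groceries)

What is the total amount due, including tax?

Cough syrup $10.23: OTC medicine → 0% → $0.00
Granola (1 lb) $8.35: unprepared groceries, buyer-exempt → 0% → $0.00
Ground coffee (12 oz) $14.54: unprepared groceries, buyer-exempt → 0% → $0.00
2% milk (gallon) $5.66: unprepared groceries, buyer-exempt → 0% → $0.00
Frozen peas $2.27: unprepared groceries, buyer-exempt → 0% → $0.00
Subtotal = $41.05; tax = $0.00; total due = $41.05

$41.05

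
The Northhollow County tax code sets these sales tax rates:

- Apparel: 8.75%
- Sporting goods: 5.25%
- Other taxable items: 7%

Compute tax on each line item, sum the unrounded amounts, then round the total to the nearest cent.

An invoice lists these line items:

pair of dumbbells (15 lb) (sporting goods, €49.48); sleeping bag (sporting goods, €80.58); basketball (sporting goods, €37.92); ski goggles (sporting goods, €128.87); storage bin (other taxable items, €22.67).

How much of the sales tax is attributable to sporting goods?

Pair of dumbbells (15 lb) €49.48: sporting goods → 5.25% → €2.5977
Sleeping bag €80.58: sporting goods → 5.25% → €4.23045
Basketball €37.92: sporting goods → 5.25% → €1.9908
Ski goggles €128.87: sporting goods → 5.25% → €6.765675
Tax on sporting goods: unrounded sum = €15.584625 → €15.58

€15.58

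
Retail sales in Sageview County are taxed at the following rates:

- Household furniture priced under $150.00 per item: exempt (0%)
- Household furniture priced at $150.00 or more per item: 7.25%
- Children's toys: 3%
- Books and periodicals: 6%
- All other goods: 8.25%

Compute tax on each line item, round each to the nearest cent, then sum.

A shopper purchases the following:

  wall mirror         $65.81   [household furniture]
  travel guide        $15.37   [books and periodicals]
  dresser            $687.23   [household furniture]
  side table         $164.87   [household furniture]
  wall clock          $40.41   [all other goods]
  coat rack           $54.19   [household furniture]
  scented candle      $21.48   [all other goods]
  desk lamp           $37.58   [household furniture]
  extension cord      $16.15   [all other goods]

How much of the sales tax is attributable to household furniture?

Wall mirror $65.81: household furniture, under $150.00 → 0% → $0.00
Dresser $687.23: household furniture, $150.00 or more → 7.25% → $49.82
Side table $164.87: household furniture, $150.00 or more → 7.25% → $11.95
Coat rack $54.19: household furniture, under $150.00 → 0% → $0.00
Desk lamp $37.58: household furniture, under $150.00 → 0% → $0.00
Tax on household furniture = $0.00 + $49.82 + $11.95 + $0.00 + $0.00 = $61.77

$61.77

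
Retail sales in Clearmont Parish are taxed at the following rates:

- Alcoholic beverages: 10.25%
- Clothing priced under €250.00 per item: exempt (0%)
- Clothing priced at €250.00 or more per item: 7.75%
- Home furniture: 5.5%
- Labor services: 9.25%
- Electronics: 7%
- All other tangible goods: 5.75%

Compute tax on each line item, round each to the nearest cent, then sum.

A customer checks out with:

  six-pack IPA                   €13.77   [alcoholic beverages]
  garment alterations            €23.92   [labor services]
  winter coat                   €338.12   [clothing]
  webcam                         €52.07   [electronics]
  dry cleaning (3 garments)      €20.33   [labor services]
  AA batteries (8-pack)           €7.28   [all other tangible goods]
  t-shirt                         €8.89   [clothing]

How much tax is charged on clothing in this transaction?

€26.20

Winter coat €338.12: clothing, €250.00 or more → 7.75% → €26.20
T-shirt €8.89: clothing, under €250.00 → 0% → €0.00
Tax on clothing = €26.20 + €0.00 = €26.20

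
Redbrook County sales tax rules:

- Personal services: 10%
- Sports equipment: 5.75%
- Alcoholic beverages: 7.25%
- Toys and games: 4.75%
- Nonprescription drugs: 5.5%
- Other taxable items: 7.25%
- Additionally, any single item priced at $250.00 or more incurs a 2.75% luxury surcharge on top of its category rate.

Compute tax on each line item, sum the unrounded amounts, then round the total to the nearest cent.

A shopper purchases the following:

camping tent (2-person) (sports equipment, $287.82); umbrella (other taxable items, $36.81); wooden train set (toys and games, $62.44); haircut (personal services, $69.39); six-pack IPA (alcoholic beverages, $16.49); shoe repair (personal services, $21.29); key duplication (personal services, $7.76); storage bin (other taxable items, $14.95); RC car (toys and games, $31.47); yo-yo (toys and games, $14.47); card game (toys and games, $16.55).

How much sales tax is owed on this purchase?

Camping tent (2-person) $287.82: sports equipment → 5.75% + 2.75% surcharge = 8.5% → $24.4647
Umbrella $36.81: other taxable items → 7.25% → $2.668725
Wooden train set $62.44: toys and games → 4.75% → $2.9659
Haircut $69.39: personal services → 10% → $6.939
Six-pack IPA $16.49: alcoholic beverages → 7.25% → $1.195525
Shoe repair $21.29: personal services → 10% → $2.129
Key duplication $7.76: personal services → 10% → $0.776
Storage bin $14.95: other taxable items → 7.25% → $1.083875
RC car $31.47: toys and games → 4.75% → $1.494825
Yo-yo $14.47: toys and games → 4.75% → $0.687325
Card game $16.55: toys and games → 4.75% → $0.786125
Unrounded tax sum = $45.191 → $45.19

$45.19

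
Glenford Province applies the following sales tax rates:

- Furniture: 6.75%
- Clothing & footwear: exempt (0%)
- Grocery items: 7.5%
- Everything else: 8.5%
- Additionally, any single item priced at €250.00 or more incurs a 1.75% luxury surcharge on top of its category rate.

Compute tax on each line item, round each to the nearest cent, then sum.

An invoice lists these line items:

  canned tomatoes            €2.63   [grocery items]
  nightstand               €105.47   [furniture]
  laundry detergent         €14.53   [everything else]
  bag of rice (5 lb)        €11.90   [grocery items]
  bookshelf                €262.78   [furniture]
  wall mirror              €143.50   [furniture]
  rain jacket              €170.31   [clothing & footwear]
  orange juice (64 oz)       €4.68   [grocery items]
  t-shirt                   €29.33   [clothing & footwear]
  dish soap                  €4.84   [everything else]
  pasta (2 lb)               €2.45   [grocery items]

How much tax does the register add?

Canned tomatoes €2.63: grocery items → 7.5% → €0.20
Nightstand €105.47: furniture → 6.75% → €7.12
Laundry detergent €14.53: everything else → 8.5% → €1.24
Bag of rice (5 lb) €11.90: grocery items → 7.5% → €0.89
Bookshelf €262.78: furniture → 6.75% + 1.75% surcharge = 8.5% → €22.34
Wall mirror €143.50: furniture → 6.75% → €9.69
Rain jacket €170.31: clothing & footwear → 0% → €0.00
Orange juice (64 oz) €4.68: grocery items → 7.5% → €0.35
T-shirt €29.33: clothing & footwear → 0% → €0.00
Dish soap €4.84: everything else → 8.5% → €0.41
Pasta (2 lb) €2.45: grocery items → 7.5% → €0.18
Total tax = €0.20 + €7.12 + €1.24 + €0.89 + €22.34 + €9.69 + €0.35 + €0.41 + €0.18 = €42.42

€42.42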